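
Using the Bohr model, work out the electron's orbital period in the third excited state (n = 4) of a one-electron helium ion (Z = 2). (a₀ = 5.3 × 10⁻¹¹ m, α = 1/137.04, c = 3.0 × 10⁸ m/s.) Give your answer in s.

2.4 × 10⁻¹⁵ s

r = n²a₀/Z = 4²·5.3 × 10⁻¹¹/2 = 4.2 × 10⁻¹⁰ m
v = Zαc/n = 2·0.0073·3.0 × 10⁸/4 = 1.1 × 10⁶ m/s
T = 2πr/v = 2.4 × 10⁻¹⁵ s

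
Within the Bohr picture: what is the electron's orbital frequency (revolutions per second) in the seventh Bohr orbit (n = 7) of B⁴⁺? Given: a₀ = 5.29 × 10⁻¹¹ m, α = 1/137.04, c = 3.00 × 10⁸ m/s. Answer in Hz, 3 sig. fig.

r = n²a₀/Z = 5.18 × 10⁻¹⁰ m, v = Zαc/n = 1.56 × 10⁶ m/s
f = v/(2πr) = 4.80 × 10¹⁴ Hz

4.80 × 10¹⁴ Hz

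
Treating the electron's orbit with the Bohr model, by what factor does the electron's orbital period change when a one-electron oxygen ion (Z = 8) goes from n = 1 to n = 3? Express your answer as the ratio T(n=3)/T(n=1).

27

T ∝ Z^-2 · n^3; with Z fixed, T ∝ n^3.
T(n=3)/T(n=1) = (3/1)^3 = 27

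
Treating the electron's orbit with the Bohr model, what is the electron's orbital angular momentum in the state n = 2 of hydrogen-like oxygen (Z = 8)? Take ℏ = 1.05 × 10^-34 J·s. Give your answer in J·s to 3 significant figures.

2.10 × 10^-34 J·s

L_n = nℏ = 2 × 1.05 × 10^-34 = 2.10 × 10^-34 J·s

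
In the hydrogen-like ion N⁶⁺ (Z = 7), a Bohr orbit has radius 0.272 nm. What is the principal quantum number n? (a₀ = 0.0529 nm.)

r_n = n²a₀/Z ⇒ n² = rZ/a₀ = 0.272 × 7 / 0.0529 ≈ 35.99
n = 6

6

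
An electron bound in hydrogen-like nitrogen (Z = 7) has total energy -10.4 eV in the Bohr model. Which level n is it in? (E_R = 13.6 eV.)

8

E_n = −E_R Z²/n² ⇒ n² = E_R Z²/(−E_n) = 13.6 × 7² / 10.4 ≈ 64.08
n = 8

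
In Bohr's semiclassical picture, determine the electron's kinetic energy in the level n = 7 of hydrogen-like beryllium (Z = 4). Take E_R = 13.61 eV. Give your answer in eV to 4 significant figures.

For a Coulomb orbit the virial theorem gives K = −E_n.
E_n = −E_R·Z²/n², so K = E_R·Z²/n² = 13.61 × 4²/7² = 4.444 eV

4.444 eV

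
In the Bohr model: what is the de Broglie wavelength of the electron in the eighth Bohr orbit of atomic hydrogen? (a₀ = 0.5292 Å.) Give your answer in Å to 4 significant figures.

The Bohr quantisation condition is nλ = 2πr_n.
r_n = n²a₀/Z = 33.87 Å
λ = 2πr_n/n = 2π·33.87/8 = 26.60 Å

26.60 Å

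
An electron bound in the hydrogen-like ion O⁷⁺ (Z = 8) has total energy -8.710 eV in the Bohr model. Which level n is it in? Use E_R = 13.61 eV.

E_n = −E_R Z²/n² ⇒ n² = E_R Z²/(−E_n) = 13.61 × 8² / 8.710 ≈ 100.00
n = 10

10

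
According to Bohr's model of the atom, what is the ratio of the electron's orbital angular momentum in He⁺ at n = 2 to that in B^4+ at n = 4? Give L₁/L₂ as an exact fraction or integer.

L = nℏ is independent of Z.
L₁/L₂ = n₁/n₂ = 2/4 = 1/2

1/2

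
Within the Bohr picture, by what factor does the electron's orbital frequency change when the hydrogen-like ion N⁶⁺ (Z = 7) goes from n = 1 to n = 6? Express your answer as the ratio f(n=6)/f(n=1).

1/216

f ∝ Z^2 · n^-3; with Z fixed, f ∝ n^-3.
f(n=6)/f(n=1) = (6/1)^-3 = 1/216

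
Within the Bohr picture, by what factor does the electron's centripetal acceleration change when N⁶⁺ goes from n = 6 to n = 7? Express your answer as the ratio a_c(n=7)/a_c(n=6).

a_c ∝ Z^3 · n^-4; with Z fixed, a_c ∝ n^-4.
a_c(n=7)/a_c(n=6) = (7/6)^-4 = 1296/2401

1296/2401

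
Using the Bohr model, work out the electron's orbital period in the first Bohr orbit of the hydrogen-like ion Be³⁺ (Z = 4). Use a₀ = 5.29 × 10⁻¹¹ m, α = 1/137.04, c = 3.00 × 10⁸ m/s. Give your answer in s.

9.49 × 10⁻¹⁸ s

r = n²a₀/Z = 1²·5.29 × 10⁻¹¹/4 = 1.32 × 10⁻¹¹ m
v = Zαc/n = 4·0.00730·3.00 × 10⁸/1 = 8.76 × 10⁶ m/s
T = 2πr/v = 9.49 × 10⁻¹⁸ s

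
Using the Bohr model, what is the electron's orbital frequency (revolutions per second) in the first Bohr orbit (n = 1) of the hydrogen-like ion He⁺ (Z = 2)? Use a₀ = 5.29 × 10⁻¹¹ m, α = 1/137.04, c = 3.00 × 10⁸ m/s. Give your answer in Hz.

2.63 × 10¹⁶ Hz

r = n²a₀/Z = 2.65 × 10⁻¹¹ m, v = Zαc/n = 4.38 × 10⁶ m/s
f = v/(2πr) = 2.63 × 10¹⁶ Hz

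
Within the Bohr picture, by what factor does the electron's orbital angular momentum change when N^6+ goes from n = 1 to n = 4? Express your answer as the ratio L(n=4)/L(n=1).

L = nℏ depends only on n, so L ∝ n.
L(n=4)/L(n=1) = (4/1)^1 = 4

4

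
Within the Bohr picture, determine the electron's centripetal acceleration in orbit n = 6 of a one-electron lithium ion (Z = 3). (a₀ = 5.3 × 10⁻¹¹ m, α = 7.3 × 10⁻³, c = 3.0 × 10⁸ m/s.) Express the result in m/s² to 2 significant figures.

1.9 × 10²¹ m/s²

r = n²a₀/Z = 6.4 × 10⁻¹⁰ m, v = Zαc/n = 1.1 × 10⁶ m/s
a = v²/r = (1.1 × 10⁶)² / 6.4 × 10⁻¹⁰ = 1.9 × 10²¹ m/s²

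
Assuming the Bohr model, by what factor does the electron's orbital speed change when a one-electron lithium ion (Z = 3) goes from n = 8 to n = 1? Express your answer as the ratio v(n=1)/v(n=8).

v ∝ Z^1 · n^-1; with Z fixed, v ∝ n^-1.
v(n=1)/v(n=8) = (1/8)^-1 = 8

8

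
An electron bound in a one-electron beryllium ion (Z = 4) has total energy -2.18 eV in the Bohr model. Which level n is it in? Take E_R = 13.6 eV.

10

E_n = −E_R Z²/n² ⇒ n² = E_R Z²/(−E_n) = 13.6 × 4² / 2.18 ≈ 99.82
n = 10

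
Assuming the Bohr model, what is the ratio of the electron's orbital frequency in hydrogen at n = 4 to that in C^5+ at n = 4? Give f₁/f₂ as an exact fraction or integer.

1/36

f ∝ Z^2 · n^-3
f₁/f₂ = (1/6)^2 · (4/4)^-3 = 1/36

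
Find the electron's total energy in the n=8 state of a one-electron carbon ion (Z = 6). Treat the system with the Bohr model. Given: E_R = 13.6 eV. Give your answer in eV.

E_n = −E_R·Z²/n² = −13.6 × 6²/8² = -7.65 eV

-7.65 eV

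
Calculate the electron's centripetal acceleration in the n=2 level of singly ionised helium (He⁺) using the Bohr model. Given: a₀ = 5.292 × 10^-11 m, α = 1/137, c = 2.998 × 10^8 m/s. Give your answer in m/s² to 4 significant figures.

r = n²a₀/Z = 1.058 × 10^-10 m, v = Zαc/n = 2.188 × 10^6 m/s
a = v²/r = (2.188 × 10^6)² / 1.058 × 10^-10 = 4.525 × 10^22 m/s²

4.525 × 10^22 m/s²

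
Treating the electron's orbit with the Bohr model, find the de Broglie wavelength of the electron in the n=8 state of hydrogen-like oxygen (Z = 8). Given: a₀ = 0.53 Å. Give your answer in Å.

The Bohr quantisation condition is nλ = 2πr_n.
r_n = n²a₀/Z = 4.2 Å
λ = 2πr_n/n = 2π·4.2/8 = 3.3 Å

3.3 Å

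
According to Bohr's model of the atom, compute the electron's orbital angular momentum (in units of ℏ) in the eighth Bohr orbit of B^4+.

8

L_n = nℏ, so L/ℏ = n = 8.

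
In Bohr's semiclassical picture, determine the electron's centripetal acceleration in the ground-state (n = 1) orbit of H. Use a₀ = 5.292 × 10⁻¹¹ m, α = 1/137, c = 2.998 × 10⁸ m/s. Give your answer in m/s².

9.049 × 10²² m/s²

r = n²a₀/Z = 5.292 × 10⁻¹¹ m, v = Zαc/n = 2.188 × 10⁶ m/s
a = v²/r = (2.188 × 10⁶)² / 5.292 × 10⁻¹¹ = 9.049 × 10²² m/s²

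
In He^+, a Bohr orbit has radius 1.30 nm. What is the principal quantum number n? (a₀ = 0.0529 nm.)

7

r_n = n²a₀/Z ⇒ n² = rZ/a₀ = 1.30 × 2 / 0.0529 ≈ 49.15
n = 7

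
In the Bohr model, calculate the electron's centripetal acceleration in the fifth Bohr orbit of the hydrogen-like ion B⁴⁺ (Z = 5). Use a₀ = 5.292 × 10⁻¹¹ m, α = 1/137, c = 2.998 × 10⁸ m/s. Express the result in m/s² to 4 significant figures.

1.810 × 10²² m/s²

r = n²a₀/Z = 2.646 × 10⁻¹⁰ m, v = Zαc/n = 2.188 × 10⁶ m/s
a = v²/r = (2.188 × 10⁶)² / 2.646 × 10⁻¹⁰ = 1.810 × 10²² m/s²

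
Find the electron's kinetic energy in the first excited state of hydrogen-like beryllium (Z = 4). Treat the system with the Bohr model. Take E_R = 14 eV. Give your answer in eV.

For a Coulomb orbit the virial theorem gives K = −E_n.
E_n = −E_R·Z²/n², so K = E_R·Z²/n² = 14 × 4²/2² = 56 eV

56 eV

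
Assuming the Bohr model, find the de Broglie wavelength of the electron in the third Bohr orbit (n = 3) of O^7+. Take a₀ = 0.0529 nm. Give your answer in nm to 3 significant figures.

The Bohr quantisation condition is nλ = 2πr_n.
r_n = n²a₀/Z = 0.0595 nm
λ = 2πr_n/n = 2π·0.0595/3 = 0.125 nm

0.125 nm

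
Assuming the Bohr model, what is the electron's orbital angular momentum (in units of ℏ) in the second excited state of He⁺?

3

L_n = nℏ, so L/ℏ = n = 3.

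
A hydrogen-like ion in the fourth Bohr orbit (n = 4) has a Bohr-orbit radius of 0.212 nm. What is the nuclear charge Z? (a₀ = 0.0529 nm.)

r_n = n²a₀/Z ⇒ Z = n²a₀/r = 4² × 0.0529 / 0.212 ≈ 3.99
Z = 4

4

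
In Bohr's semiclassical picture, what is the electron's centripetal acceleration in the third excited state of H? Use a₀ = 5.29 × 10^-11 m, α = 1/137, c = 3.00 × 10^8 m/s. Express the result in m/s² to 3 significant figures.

r = n²a₀/Z = 8.46 × 10^-10 m, v = Zαc/n = 5.47 × 10^5 m/s
a = v²/r = (5.47 × 10^5)² / 8.46 × 10^-10 = 3.54 × 10^20 m/s²

3.54 × 10^20 m/s²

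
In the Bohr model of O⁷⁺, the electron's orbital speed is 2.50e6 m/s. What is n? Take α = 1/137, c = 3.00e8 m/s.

v_n = Zαc/n ⇒ n = Zαc/v = 8 × 0.00730 × 3.00e8 / 2.50e6 ≈ 7.01
n = 7

7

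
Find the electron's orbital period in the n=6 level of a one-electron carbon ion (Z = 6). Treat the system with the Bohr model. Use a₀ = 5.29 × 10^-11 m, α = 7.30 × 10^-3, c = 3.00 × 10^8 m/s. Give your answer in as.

911 as

r = n²a₀/Z = 6²·5.29 × 10^-11/6 = 3.17 × 10^-10 m
v = Zαc/n = 6·0.00730·3.00 × 10^8/6 = 2.19 × 10^6 m/s
T = 2πr/v = 9.11 × 10^-16 s = 911 as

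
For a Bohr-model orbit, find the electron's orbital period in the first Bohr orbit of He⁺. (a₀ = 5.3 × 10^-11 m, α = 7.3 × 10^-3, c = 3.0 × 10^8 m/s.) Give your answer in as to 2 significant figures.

38 as

r = n²a₀/Z = 1²·5.3 × 10^-11/2 = 2.6 × 10^-11 m
v = Zαc/n = 2·0.0073·3.0 × 10^8/1 = 4.4 × 10^6 m/s
T = 2πr/v = 3.8 × 10^-17 s = 38 as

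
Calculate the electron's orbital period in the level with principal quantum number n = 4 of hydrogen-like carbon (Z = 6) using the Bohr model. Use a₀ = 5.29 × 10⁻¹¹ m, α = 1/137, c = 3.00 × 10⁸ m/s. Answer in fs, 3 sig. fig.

0.270 fs

r = n²a₀/Z = 4²·5.29 × 10⁻¹¹/6 = 1.41 × 10⁻¹⁰ m
v = Zαc/n = 6·0.00730·3.00 × 10⁸/4 = 3.28 × 10⁶ m/s
T = 2πr/v = 2.70 × 10⁻¹⁶ s = 0.270 fs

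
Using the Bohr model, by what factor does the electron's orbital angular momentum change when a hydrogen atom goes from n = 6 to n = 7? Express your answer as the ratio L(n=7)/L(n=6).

7/6

L = nℏ depends only on n, so L ∝ n.
L(n=7)/L(n=6) = (7/6)^1 = 7/6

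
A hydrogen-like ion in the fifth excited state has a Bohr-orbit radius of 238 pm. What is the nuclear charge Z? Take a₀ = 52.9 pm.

r_n = n²a₀/Z ⇒ Z = n²a₀/r = 6² × 52.9 / 238 ≈ 8.00
Z = 8

8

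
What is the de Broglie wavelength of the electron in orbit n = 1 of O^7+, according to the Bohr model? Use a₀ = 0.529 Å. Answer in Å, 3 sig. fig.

The Bohr quantisation condition is nλ = 2πr_n.
r_n = n²a₀/Z = 0.0661 Å
λ = 2πr_n/n = 2π·0.0661/1 = 0.415 Å

0.415 Å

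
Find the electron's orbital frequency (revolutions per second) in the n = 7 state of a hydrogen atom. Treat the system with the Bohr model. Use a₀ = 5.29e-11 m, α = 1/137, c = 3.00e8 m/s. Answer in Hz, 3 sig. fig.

1.92e13 Hz

r = n²a₀/Z = 2.59e-9 m, v = Zαc/n = 3.13e5 m/s
f = v/(2πr) = 1.92e13 Hz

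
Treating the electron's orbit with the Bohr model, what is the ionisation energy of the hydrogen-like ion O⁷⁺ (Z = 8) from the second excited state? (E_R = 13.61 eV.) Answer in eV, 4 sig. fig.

96.78 eV

E_n = −E_R·Z²/n² = −13.61 × 8²/3² eV = -96.78 eV
Ionisation energy = −E_n = 96.78 eV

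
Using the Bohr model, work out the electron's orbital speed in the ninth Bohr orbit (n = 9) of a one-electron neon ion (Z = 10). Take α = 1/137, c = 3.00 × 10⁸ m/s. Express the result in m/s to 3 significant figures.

v_n = Zαc/n = 10 × 0.00730 × 3.00 × 10⁸ / 9
    = 2.43 × 10⁶ m/s

2.43 × 10⁶ m/s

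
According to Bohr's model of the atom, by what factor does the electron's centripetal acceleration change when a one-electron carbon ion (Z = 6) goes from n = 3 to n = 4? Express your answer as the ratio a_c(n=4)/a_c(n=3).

81/256

a_c ∝ Z^3 · n^-4; with Z fixed, a_c ∝ n^-4.
a_c(n=4)/a_c(n=3) = (4/3)^-4 = 81/256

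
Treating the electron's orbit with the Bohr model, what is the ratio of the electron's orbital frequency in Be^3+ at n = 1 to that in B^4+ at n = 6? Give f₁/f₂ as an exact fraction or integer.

3456/25

f ∝ Z^2 · n^-3
f₁/f₂ = (4/5)^2 · (1/6)^-3 = 3456/25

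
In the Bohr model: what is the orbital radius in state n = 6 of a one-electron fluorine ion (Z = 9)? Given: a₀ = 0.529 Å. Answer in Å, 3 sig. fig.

r_n = n²a₀/Z = 6² × 0.529 / 9
    = 36 × 0.529 / 9 = 2.12 Å

2.12 Å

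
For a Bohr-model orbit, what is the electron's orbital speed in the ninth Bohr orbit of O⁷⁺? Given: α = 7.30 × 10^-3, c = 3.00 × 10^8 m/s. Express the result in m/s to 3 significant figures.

1.95 × 10^6 m/s

v_n = Zαc/n = 8 × 0.00730 × 3.00 × 10^8 / 9
    = 1.95 × 10^6 m/s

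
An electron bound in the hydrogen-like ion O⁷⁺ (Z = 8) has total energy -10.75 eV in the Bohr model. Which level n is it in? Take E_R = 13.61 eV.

9

E_n = −E_R Z²/n² ⇒ n² = E_R Z²/(−E_n) = 13.61 × 8² / 10.75 ≈ 81.03
n = 9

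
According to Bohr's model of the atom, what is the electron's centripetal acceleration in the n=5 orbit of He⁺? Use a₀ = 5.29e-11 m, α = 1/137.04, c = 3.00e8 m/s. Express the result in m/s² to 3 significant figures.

1.16e21 m/s²

r = n²a₀/Z = 6.61e-10 m, v = Zαc/n = 8.76e5 m/s
a = v²/r = (8.76e5)² / 6.61e-10 = 1.16e21 m/s²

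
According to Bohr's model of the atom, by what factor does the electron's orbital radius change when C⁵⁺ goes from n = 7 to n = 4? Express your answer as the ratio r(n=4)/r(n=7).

r ∝ Z^-1 · n^2; with Z fixed, r ∝ n^2.
r(n=4)/r(n=7) = (4/7)^2 = 16/49

16/49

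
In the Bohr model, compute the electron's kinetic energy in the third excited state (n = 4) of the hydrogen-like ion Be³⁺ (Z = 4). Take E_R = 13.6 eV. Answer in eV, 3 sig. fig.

For a Coulomb orbit the virial theorem gives K = −E_n.
E_n = −E_R·Z²/n², so K = E_R·Z²/n² = 13.6 × 4²/4² = 13.6 eV

13.6 eV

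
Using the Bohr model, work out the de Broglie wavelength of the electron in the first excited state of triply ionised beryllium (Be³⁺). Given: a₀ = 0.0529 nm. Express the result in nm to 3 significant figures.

The Bohr quantisation condition is nλ = 2πr_n.
r_n = n²a₀/Z = 0.0529 nm
λ = 2πr_n/n = 2π·0.0529/2 = 0.166 nm

0.166 nm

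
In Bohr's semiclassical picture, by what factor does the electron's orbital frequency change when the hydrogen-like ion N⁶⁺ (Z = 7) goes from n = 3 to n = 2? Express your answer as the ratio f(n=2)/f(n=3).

f ∝ Z^2 · n^-3; with Z fixed, f ∝ n^-3.
f(n=2)/f(n=3) = (2/3)^-3 = 27/8

27/8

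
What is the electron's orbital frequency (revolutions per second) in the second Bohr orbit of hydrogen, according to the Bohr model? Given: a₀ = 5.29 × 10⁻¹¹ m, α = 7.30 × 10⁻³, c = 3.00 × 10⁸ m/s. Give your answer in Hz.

8.24 × 10¹⁴ Hz

r = n²a₀/Z = 2.12 × 10⁻¹⁰ m, v = Zαc/n = 1.09 × 10⁶ m/s
f = v/(2πr) = 8.24 × 10¹⁴ Hz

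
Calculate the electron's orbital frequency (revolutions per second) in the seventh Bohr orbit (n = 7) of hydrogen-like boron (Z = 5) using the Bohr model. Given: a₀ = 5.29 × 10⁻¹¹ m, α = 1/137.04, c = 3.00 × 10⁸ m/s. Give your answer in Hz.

4.80 × 10¹⁴ Hz

r = n²a₀/Z = 5.18 × 10⁻¹⁰ m, v = Zαc/n = 1.56 × 10⁶ m/s
f = v/(2πr) = 4.80 × 10¹⁴ Hz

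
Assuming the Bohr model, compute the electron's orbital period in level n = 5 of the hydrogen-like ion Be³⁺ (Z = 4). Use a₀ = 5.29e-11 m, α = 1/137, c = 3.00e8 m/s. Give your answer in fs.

r = n²a₀/Z = 5²·5.29e-11/4 = 3.31e-10 m
v = Zαc/n = 4·0.00730·3.00e8/5 = 1.75e6 m/s
T = 2πr/v = 1.19e-15 s = 1.19 fs

1.19 fs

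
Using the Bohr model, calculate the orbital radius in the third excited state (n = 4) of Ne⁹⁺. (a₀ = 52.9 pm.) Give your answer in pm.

84.6 pm

r_n = n²a₀/Z = 4² × 52.9 / 10
    = 16 × 52.9 / 10 = 84.6 pm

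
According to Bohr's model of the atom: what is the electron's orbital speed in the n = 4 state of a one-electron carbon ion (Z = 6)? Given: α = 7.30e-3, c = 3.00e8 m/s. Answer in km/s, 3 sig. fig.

v_n = Zαc/n = 6 × 0.00730 × 3.00e8 / 4
    = 3280 km/s

3280 km/s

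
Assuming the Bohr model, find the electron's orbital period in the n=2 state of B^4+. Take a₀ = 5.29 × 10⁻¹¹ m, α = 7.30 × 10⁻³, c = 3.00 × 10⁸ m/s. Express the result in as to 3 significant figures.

r = n²a₀/Z = 2²·5.29 × 10⁻¹¹/5 = 4.23 × 10⁻¹¹ m
v = Zαc/n = 5·0.00730·3.00 × 10⁸/2 = 5.47 × 10⁶ m/s
T = 2πr/v = 4.86 × 10⁻¹⁷ s = 48.6 as

48.6 as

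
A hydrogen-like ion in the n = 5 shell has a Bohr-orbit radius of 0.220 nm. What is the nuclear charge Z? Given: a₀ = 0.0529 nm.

r_n = n²a₀/Z ⇒ Z = n²a₀/r = 5² × 0.0529 / 0.220 ≈ 6.01
Z = 6

6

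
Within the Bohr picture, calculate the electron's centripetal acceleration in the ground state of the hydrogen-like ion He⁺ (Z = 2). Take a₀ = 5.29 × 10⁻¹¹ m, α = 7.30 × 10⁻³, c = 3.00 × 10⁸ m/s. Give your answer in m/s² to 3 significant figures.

r = n²a₀/Z = 2.65 × 10⁻¹¹ m, v = Zαc/n = 4.38 × 10⁶ m/s
a = v²/r = (4.38 × 10⁶)² / 2.65 × 10⁻¹¹ = 7.25 × 10²³ m/s²

7.25 × 10²³ m/s²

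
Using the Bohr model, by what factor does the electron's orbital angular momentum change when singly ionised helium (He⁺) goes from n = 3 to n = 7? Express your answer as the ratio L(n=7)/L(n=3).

L = nℏ depends only on n, so L ∝ n.
L(n=7)/L(n=3) = (7/3)^1 = 7/3

7/3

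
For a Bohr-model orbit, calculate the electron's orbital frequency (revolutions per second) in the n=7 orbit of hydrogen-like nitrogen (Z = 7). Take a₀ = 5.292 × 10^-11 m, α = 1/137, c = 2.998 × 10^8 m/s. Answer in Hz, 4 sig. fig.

r = n²a₀/Z = 3.704 × 10^-10 m, v = Zαc/n = 2.188 × 10^6 m/s
f = v/(2πr) = 9.402 × 10^14 Hz

9.402 × 10^14 Hz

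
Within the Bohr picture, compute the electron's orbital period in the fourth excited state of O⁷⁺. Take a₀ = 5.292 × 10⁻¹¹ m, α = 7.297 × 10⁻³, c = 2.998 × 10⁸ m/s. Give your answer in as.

296.9 as

r = n²a₀/Z = 5²·5.292 × 10⁻¹¹/8 = 1.654 × 10⁻¹⁰ m
v = Zαc/n = 8·0.007297·2.998 × 10⁸/5 = 3.500 × 10⁶ m/s
T = 2πr/v = 2.969 × 10⁻¹⁶ s = 296.9 as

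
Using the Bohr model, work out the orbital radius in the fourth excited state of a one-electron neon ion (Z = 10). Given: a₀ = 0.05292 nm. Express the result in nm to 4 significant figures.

r_n = n²a₀/Z = 5² × 0.05292 / 10
    = 25 × 0.05292 / 10 = 0.1323 nm

0.1323 nm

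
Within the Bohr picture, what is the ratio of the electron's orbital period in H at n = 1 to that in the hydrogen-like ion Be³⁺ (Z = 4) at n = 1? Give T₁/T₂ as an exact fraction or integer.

T ∝ Z^-2 · n^3
T₁/T₂ = (1/4)^-2 · (1/1)^3 = 16

16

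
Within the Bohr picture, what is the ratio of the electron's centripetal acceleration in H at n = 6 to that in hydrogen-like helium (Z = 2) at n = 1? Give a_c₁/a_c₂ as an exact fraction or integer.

1/10368

a_c ∝ Z^3 · n^-4
a_c₁/a_c₂ = (1/2)^3 · (6/1)^-4 = 1/10368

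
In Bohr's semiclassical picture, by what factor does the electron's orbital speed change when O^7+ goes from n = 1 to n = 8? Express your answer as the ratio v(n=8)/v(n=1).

1/8

v ∝ Z^1 · n^-1; with Z fixed, v ∝ n^-1.
v(n=8)/v(n=1) = (8/1)^-1 = 1/8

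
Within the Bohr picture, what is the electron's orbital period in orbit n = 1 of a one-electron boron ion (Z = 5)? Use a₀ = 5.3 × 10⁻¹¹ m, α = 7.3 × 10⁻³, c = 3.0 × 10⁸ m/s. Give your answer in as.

6.1 as

r = n²a₀/Z = 1²·5.3 × 10⁻¹¹/5 = 1.1 × 10⁻¹¹ m
v = Zαc/n = 5·0.0073·3.0 × 10⁸/1 = 1.1 × 10⁷ m/s
T = 2πr/v = 6.1 × 10⁻¹⁸ s = 6.1 as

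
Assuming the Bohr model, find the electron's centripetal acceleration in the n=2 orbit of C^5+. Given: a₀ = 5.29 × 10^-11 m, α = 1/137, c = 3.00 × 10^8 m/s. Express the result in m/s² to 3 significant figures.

1.22 × 10^24 m/s²

r = n²a₀/Z = 3.53 × 10^-11 m, v = Zαc/n = 6.57 × 10^6 m/s
a = v²/r = (6.57 × 10^6)² / 3.53 × 10^-11 = 1.22 × 10^24 m/s²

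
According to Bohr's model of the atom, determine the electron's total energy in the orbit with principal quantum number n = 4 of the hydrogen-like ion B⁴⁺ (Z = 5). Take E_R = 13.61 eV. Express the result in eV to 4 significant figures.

E_n = −E_R·Z²/n² = −13.61 × 5²/4² = -21.27 eV

-21.27 eV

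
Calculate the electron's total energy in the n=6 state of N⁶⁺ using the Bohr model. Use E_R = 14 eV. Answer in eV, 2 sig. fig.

E_n = −E_R·Z²/n² = −14 × 7²/6² = -19 eV

-19 eV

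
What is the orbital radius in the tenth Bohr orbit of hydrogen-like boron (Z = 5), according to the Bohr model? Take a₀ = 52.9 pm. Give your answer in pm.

r_n = n²a₀/Z = 10² × 52.9 / 5
    = 100 × 52.9 / 5 = 1060 pm

1060 pm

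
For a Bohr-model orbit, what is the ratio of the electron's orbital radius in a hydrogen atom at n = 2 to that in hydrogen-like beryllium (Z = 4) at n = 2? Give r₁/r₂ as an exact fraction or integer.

4

r ∝ Z^-1 · n^2
r₁/r₂ = (1/4)^-1 · (2/2)^2 = 4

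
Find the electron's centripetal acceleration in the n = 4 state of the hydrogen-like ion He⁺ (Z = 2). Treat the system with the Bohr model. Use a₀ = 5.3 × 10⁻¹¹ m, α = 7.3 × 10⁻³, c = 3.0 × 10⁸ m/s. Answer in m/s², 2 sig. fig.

r = n²a₀/Z = 4.2 × 10⁻¹⁰ m, v = Zαc/n = 1.1 × 10⁶ m/s
a = v²/r = (1.1 × 10⁶)² / 4.2 × 10⁻¹⁰ = 2.8 × 10²¹ m/s²

2.8 × 10²¹ m/s²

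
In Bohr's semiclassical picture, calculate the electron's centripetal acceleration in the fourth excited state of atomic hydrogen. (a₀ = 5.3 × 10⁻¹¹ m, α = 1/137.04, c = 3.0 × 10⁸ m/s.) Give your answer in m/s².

r = n²a₀/Z = 1.3 × 10⁻⁹ m, v = Zαc/n = 4.4 × 10⁵ m/s
a = v²/r = (4.4 × 10⁵)² / 1.3 × 10⁻⁹ = 1.4 × 10²⁰ m/s²

1.4 × 10²⁰ m/s²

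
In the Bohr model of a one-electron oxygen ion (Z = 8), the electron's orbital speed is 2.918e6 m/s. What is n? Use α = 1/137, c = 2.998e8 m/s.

v_n = Zαc/n ⇒ n = Zαc/v = 8 × 0.007299 × 2.998e8 / 2.918e6 ≈ 6.00
n = 6

6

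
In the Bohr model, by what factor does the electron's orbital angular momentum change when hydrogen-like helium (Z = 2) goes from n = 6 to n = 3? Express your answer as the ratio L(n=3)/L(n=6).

1/2

L = nℏ depends only on n, so L ∝ n.
L(n=3)/L(n=6) = (3/6)^1 = 1/2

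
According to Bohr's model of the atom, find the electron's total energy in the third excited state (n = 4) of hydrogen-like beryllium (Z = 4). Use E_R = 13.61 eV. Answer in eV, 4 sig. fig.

-13.61 eV

E_n = −E_R·Z²/n² = −13.61 × 4²/4² = -13.61 eV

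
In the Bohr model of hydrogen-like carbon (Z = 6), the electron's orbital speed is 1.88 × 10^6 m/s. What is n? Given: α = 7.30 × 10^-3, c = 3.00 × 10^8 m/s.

7

v_n = Zαc/n ⇒ n = Zαc/v = 6 × 0.00730 × 3.00 × 10^8 / 1.88 × 10^6 ≈ 6.99
n = 7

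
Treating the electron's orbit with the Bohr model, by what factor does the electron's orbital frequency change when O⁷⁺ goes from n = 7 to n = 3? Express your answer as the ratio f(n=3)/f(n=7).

343/27

f ∝ Z^2 · n^-3; with Z fixed, f ∝ n^-3.
f(n=3)/f(n=7) = (3/7)^-3 = 343/27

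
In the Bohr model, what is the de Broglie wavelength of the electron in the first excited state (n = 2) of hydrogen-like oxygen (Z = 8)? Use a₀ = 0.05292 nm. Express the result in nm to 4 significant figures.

0.08313 nm

The Bohr quantisation condition is nλ = 2πr_n.
r_n = n²a₀/Z = 0.02646 nm
λ = 2πr_n/n = 2π·0.02646/2 = 0.08313 nm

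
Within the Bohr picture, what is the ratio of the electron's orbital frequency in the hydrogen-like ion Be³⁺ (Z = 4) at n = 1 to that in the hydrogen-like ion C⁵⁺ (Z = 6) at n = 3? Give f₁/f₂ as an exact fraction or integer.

f ∝ Z^2 · n^-3
f₁/f₂ = (4/6)^2 · (1/3)^-3 = 12

12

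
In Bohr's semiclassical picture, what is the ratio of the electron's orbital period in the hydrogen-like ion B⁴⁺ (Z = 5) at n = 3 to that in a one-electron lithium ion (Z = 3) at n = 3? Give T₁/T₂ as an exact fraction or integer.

T ∝ Z^-2 · n^3
T₁/T₂ = (5/3)^-2 · (3/3)^3 = 9/25

9/25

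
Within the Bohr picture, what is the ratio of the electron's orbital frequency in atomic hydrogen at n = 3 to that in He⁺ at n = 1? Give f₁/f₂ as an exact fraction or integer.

f ∝ Z^2 · n^-3
f₁/f₂ = (1/2)^2 · (3/1)^-3 = 1/108

1/108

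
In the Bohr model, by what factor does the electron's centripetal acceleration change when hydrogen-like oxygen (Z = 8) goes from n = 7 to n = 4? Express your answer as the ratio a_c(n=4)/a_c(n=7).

2401/256

a_c ∝ Z^3 · n^-4; with Z fixed, a_c ∝ n^-4.
a_c(n=4)/a_c(n=7) = (4/7)^-4 = 2401/256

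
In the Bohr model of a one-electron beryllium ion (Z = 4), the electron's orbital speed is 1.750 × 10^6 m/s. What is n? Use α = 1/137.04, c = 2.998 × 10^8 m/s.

v_n = Zαc/n ⇒ n = Zαc/v = 4 × 0.007297 × 2.998 × 10^8 / 1.750 × 10^6 ≈ 5.00
n = 5

5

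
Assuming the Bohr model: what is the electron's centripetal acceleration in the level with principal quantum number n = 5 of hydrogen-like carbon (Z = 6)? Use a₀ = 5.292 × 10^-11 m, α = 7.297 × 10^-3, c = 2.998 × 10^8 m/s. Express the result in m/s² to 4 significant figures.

3.125 × 10^22 m/s²

r = n²a₀/Z = 2.205 × 10^-10 m, v = Zαc/n = 2.625 × 10^6 m/s
a = v²/r = (2.625 × 10^6)² / 2.205 × 10^-10 = 3.125 × 10^22 m/s²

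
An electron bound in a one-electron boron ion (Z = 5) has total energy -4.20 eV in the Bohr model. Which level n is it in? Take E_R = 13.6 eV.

9

E_n = −E_R Z²/n² ⇒ n² = E_R Z²/(−E_n) = 13.6 × 5² / 4.20 ≈ 80.95
n = 9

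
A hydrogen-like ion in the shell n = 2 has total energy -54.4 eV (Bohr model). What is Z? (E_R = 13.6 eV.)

E_n = −E_R Z²/n² ⇒ Z² = −E_n n²/E_R = 54.4 × 2² / 13.6 ≈ 16.00
Z = 4

4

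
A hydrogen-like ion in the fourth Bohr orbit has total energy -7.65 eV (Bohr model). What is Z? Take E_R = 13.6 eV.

E_n = −E_R Z²/n² ⇒ Z² = −E_n n²/E_R = 7.65 × 4² / 13.6 ≈ 9.00
Z = 3

3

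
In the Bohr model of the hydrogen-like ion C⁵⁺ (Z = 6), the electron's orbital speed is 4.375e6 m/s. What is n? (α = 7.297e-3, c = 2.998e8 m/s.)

v_n = Zαc/n ⇒ n = Zαc/v = 6 × 0.007297 × 2.998e8 / 4.375e6 ≈ 3.00
n = 3

3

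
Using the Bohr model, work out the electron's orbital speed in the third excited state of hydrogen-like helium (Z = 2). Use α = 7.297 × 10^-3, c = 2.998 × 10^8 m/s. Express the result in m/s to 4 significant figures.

v_n = Zαc/n = 2 × 0.007297 × 2.998 × 10^8 / 4
    = 1.094 × 10^6 m/s

1.094 × 10^6 m/s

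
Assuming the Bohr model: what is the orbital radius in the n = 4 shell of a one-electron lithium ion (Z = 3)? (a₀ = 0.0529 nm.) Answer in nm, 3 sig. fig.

r_n = n²a₀/Z = 4² × 0.0529 / 3
    = 16 × 0.0529 / 3 = 0.282 nm

0.282 nm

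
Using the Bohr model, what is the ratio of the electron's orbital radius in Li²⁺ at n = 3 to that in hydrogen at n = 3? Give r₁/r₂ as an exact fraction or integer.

1/3

r ∝ Z^-1 · n^2
r₁/r₂ = (3/1)^-1 · (3/3)^2 = 1/3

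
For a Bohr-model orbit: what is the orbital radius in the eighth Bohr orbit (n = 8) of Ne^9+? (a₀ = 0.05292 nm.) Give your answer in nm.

r_n = n²a₀/Z = 8² × 0.05292 / 10
    = 64 × 0.05292 / 10 = 0.3387 nm

0.3387 nm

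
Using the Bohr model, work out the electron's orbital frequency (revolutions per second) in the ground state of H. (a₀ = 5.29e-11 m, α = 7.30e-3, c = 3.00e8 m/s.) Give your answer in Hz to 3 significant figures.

r = n²a₀/Z = 5.29e-11 m, v = Zαc/n = 2.19e6 m/s
f = v/(2πr) = 6.59e15 Hz

6.59e15 Hz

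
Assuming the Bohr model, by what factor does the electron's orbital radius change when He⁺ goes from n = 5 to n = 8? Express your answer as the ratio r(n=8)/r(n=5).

64/25

r ∝ Z^-1 · n^2; with Z fixed, r ∝ n^2.
r(n=8)/r(n=5) = (8/5)^2 = 64/25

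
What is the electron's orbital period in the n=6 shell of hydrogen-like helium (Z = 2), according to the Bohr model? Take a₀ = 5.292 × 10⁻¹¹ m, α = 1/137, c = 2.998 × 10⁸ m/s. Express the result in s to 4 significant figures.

r = n²a₀/Z = 6²·5.292 × 10⁻¹¹/2 = 9.526 × 10⁻¹⁰ m
v = Zαc/n = 2·0.007299·2.998 × 10⁸/6 = 7.294 × 10⁵ m/s
T = 2πr/v = 8.205 × 10⁻¹⁵ s

8.205 × 10⁻¹⁵ s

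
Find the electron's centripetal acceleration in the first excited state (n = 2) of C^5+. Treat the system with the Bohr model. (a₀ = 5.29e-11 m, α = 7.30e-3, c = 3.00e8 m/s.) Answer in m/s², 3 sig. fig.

1.22e24 m/s²

r = n²a₀/Z = 3.53e-11 m, v = Zαc/n = 6.57e6 m/s
a = v²/r = (6.57e6)² / 3.53e-11 = 1.22e24 m/s²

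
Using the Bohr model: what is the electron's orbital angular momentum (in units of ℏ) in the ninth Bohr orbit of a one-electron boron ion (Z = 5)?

9

L_n = nℏ, so L/ℏ = n = 9.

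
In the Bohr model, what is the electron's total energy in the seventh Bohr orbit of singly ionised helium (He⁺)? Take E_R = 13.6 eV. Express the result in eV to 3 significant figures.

E_n = −E_R·Z²/n² = −13.6 × 2²/7² = -1.11 eV

-1.11 eV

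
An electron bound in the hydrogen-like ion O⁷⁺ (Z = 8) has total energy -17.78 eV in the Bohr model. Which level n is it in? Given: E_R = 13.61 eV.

7

E_n = −E_R Z²/n² ⇒ n² = E_R Z²/(−E_n) = 13.61 × 8² / 17.78 ≈ 48.99
n = 7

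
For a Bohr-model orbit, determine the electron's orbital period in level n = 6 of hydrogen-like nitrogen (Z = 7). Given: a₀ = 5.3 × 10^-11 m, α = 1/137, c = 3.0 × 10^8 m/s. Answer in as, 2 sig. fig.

r = n²a₀/Z = 6²·5.3 × 10^-11/7 = 2.7 × 10^-10 m
v = Zαc/n = 7·0.0073·3.0 × 10^8/6 = 2.6 × 10^6 m/s
T = 2πr/v = 6.7 × 10^-16 s = 670 as

670 as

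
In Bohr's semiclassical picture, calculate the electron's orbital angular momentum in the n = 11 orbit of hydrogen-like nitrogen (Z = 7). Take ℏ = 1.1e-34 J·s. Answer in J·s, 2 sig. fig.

1.2e-33 J·s

L_n = nℏ = 11 × 1.1e-34 = 1.2e-33 J·s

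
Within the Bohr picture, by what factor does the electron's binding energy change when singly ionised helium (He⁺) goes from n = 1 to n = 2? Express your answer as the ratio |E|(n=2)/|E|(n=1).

1/4

|E| ∝ Z^2 · n^-2; with Z fixed, |E| ∝ n^-2.
|E|(n=2)/|E|(n=1) = (2/1)^-2 = 1/4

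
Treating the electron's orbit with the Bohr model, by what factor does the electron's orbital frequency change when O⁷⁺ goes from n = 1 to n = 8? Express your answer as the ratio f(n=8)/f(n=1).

f ∝ Z^2 · n^-3; with Z fixed, f ∝ n^-3.
f(n=8)/f(n=1) = (8/1)^-3 = 1/512

1/512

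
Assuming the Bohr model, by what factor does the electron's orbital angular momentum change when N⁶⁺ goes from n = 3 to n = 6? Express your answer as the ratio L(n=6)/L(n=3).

L = nℏ depends only on n, so L ∝ n.
L(n=6)/L(n=3) = (6/3)^1 = 2

2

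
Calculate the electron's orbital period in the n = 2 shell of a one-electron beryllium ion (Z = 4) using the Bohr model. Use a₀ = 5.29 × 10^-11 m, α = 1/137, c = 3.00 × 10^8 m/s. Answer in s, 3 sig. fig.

r = n²a₀/Z = 2²·5.29 × 10^-11/4 = 5.29 × 10^-11 m
v = Zαc/n = 4·0.00730·3.00 × 10^8/2 = 4.38 × 10^6 m/s
T = 2πr/v = 7.59 × 10^-17 s

7.59 × 10^-17 s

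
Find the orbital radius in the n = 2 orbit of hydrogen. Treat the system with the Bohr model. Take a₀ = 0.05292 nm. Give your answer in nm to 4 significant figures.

0.2117 nm

r_n = n²a₀/Z = 2² × 0.05292 / 1
    = 4 × 0.05292 / 1 = 0.2117 nm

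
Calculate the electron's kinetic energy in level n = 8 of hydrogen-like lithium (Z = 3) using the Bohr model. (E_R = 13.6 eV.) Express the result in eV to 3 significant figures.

For a Coulomb orbit the virial theorem gives K = −E_n.
E_n = −E_R·Z²/n², so K = E_R·Z²/n² = 13.6 × 3²/8² = 1.91 eV

1.91 eV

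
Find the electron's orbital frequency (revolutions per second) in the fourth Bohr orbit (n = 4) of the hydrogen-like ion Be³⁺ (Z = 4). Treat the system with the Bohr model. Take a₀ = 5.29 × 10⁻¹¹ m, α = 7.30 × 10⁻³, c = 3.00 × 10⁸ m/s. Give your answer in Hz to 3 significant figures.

r = n²a₀/Z = 2.12 × 10⁻¹⁰ m, v = Zαc/n = 2.19 × 10⁶ m/s
f = v/(2πr) = 1.65 × 10¹⁵ Hz

1.65 × 10¹⁵ Hz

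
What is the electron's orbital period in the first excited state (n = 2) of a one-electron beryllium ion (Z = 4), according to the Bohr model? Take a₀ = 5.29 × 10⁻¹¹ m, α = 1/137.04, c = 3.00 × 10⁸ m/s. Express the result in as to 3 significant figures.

r = n²a₀/Z = 2²·5.29 × 10⁻¹¹/4 = 5.29 × 10⁻¹¹ m
v = Zαc/n = 4·0.00730·3.00 × 10⁸/2 = 4.38 × 10⁶ m/s
T = 2πr/v = 7.59 × 10⁻¹⁷ s = 75.9 as

75.9 as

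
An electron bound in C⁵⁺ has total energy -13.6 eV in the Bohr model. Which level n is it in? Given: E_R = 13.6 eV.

6

E_n = −E_R Z²/n² ⇒ n² = E_R Z²/(−E_n) = 13.6 × 6² / 13.6 ≈ 36.00
n = 6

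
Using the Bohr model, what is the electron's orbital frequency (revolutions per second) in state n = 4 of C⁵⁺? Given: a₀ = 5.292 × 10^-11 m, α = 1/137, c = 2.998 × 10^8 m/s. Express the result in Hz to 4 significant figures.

r = n²a₀/Z = 1.411 × 10^-10 m, v = Zαc/n = 3.282 × 10^6 m/s
f = v/(2πr) = 3.702 × 10^15 Hz

3.702 × 10^15 Hz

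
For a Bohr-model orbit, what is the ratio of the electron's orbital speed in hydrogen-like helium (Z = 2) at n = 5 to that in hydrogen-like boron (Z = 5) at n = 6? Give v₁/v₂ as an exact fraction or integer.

12/25

v ∝ Z^1 · n^-1
v₁/v₂ = (2/5)^1 · (5/6)^-1 = 12/25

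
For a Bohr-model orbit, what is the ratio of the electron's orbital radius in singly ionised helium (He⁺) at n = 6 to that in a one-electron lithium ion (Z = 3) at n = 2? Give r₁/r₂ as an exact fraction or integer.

r ∝ Z^-1 · n^2
r₁/r₂ = (2/3)^-1 · (6/2)^2 = 27/2

27/2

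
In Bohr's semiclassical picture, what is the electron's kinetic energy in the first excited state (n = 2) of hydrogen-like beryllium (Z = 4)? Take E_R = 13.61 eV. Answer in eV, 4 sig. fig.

54.44 eV

For a Coulomb orbit the virial theorem gives K = −E_n.
E_n = −E_R·Z²/n², so K = E_R·Z²/n² = 13.61 × 4²/2² = 54.44 eV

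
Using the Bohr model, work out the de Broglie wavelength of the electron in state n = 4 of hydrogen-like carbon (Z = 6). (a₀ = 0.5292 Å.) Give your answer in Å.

The Bohr quantisation condition is nλ = 2πr_n.
r_n = n²a₀/Z = 1.411 Å
λ = 2πr_n/n = 2π·1.411/4 = 2.217 Å

2.217 Å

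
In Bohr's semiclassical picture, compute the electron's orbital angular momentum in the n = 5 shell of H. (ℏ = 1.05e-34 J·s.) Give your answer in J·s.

5.25e-34 J·s

L_n = nℏ = 5 × 1.05e-34 = 5.25e-34 J·s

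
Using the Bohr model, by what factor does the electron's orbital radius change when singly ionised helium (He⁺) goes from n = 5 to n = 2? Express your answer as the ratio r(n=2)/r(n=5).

4/25

r ∝ Z^-1 · n^2; with Z fixed, r ∝ n^2.
r(n=2)/r(n=5) = (2/5)^2 = 4/25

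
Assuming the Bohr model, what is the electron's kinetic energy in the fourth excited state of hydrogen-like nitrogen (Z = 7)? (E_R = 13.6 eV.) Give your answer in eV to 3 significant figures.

26.7 eV

For a Coulomb orbit the virial theorem gives K = −E_n.
E_n = −E_R·Z²/n², so K = E_R·Z²/n² = 13.6 × 7²/5² = 26.7 eV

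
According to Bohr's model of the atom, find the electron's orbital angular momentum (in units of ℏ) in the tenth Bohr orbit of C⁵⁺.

10

L_n = nℏ, so L/ℏ = n = 10.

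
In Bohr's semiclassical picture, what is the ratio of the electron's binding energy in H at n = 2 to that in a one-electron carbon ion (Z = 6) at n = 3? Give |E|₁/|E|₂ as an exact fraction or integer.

|E| ∝ Z^2 · n^-2
|E|₁/|E|₂ = (1/6)^2 · (2/3)^-2 = 1/16

1/16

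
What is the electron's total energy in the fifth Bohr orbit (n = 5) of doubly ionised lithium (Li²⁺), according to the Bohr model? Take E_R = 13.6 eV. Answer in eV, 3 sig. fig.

E_n = −E_R·Z²/n² = −13.6 × 3²/5² = -4.90 eV

-4.90 eV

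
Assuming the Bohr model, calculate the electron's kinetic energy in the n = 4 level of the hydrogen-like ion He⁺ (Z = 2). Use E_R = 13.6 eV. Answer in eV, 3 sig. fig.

3.40 eV

For a Coulomb orbit the virial theorem gives K = −E_n.
E_n = −E_R·Z²/n², so K = E_R·Z²/n² = 13.6 × 2²/4² = 3.40 eV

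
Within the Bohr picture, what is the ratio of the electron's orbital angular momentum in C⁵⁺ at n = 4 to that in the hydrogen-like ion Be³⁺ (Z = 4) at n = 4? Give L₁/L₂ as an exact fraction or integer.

L = nℏ is independent of Z.
L₁/L₂ = n₁/n₂ = 4/4 = 1

1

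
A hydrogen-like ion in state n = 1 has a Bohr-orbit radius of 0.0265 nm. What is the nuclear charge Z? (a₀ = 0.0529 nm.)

r_n = n²a₀/Z ⇒ Z = n²a₀/r = 1² × 0.0529 / 0.0265 ≈ 2.00
Z = 2

2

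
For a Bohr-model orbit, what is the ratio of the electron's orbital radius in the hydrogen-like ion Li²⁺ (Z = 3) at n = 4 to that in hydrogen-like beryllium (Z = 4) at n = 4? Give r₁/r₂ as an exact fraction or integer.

r ∝ Z^-1 · n^2
r₁/r₂ = (3/4)^-1 · (4/4)^2 = 4/3

4/3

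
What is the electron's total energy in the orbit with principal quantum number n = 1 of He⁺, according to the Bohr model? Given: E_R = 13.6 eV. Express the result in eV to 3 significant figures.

-54.4 eV

E_n = −E_R·Z²/n² = −13.6 × 2²/1² = -54.4 eV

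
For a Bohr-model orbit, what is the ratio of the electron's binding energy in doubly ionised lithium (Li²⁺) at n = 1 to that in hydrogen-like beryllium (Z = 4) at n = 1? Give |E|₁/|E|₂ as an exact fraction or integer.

|E| ∝ Z^2 · n^-2
|E|₁/|E|₂ = (3/4)^2 · (1/1)^-2 = 9/16

9/16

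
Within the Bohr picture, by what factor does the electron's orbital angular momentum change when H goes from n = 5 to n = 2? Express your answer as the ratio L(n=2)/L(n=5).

L = nℏ depends only on n, so L ∝ n.
L(n=2)/L(n=5) = (2/5)^1 = 2/5

2/5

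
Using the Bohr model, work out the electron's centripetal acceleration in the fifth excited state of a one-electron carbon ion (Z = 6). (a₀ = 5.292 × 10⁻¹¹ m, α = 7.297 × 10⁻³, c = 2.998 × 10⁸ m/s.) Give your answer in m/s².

1.507 × 10²² m/s²

r = n²a₀/Z = 3.175 × 10⁻¹⁰ m, v = Zαc/n = 2.188 × 10⁶ m/s
a = v²/r = (2.188 × 10⁶)² / 3.175 × 10⁻¹⁰ = 1.507 × 10²² m/s²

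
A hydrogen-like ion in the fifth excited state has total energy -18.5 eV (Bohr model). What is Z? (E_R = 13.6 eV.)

E_n = −E_R Z²/n² ⇒ Z² = −E_n n²/E_R = 18.5 × 6² / 13.6 ≈ 48.97
Z = 7

7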